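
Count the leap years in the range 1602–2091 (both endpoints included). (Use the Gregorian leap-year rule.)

Multiples of 4 in [1602,2091]: 122.
Of those, multiples of 100: 4 (not leap unless ÷400).
Multiples of 400: 1.
Leap years = 122 − 4 + 1 = 119.

119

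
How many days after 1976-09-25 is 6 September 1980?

Sep 25, 1976 → Sep 25, 1977: 365 days.
Sep 25, 1977 → Sep 25, 1978: 365 days.
Sep 25, 1978 → Sep 25, 1979: 365 days.
Sep 25, 1979 → Oct 25, 1979: 30 days (September has 30).
Oct 25, 1979 → Nov 25, 1979: 31 days (October has 31).
Nov 25, 1979 → Dec 25, 1979: 30 days (November has 30).
Dec 25, 1979 → Jan 25, 1980: 31 days (December has 31).
Jan 25, 1980 → Feb 25, 1980: 31 days (January has 31).
Feb 25, 1980 → Mar 25, 1980: 29 days (February has 29).
Mar 25, 1980 → Apr 25, 1980: 31 days (March has 31).
Apr 25, 1980 → May 25, 1980: 30 days (April has 30).
May 25, 1980 → Jun 25, 1980: 31 days (May has 31).
Jun 25, 1980 → Jul 25, 1980: 30 days (June has 30).
Jul 25, 1980 → Aug 25, 1980: 31 days (July has 31).
Aug 25, 1980 → Sep 6, 1980: 12 days.
Total: 1442 days.

1442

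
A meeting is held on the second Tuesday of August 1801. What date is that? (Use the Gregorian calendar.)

August 1, 1801 is a Saturday.
The first Tuesday is therefore August 4 (3 days later).
The second Tuesday is 4 + 1×7 = August 11.

August 11, 1801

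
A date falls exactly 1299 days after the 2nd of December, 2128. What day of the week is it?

Monday

First find the weekday of Dec 2, 2128. Doomsday rule: the anchor day for the 2100s is Sunday. For year 28: 28÷12 = 2 r 4, and 4÷4 = 1, so 2+4+1 = 7.
Sunday + 7 ≡ Sunday — that's 2128's doomsday.
In December the doomsday date is Dec 12.
Dec 2 is 10 days before Dec 12; 10 mod 7 = 3, so Sunday − 3 = Thursday.
1299 mod 7 = 4, so 1299 days after a Thursday is Thursday + 4 = Monday.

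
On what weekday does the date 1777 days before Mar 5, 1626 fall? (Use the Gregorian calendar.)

Friday

First find the weekday of Mar 5, 1626. Doomsday rule: the anchor day for the 1600s is Tuesday. For year 26: 26÷12 = 2 r 2, and 2÷4 = 0, so 2+2+0 = 4.
Tuesday + 4 ≡ Saturday — that's 1626's doomsday.
In March the doomsday date is Mar 14.
Mar 5 is 9 days before Mar 14; 9 mod 7 = 2, so Saturday − 2 = Thursday.
1777 mod 7 = 6, so 1777 days before a Thursday is Thursday − 6 = Friday.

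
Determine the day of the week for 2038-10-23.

Saturday

January 1, 2038 is a Friday.
Jan 1, 2038 → Feb 1, 2038: 31 days (January has 31).
Feb 1, 2038 → Mar 1, 2038: 28 days (February has 28).
Mar 1, 2038 → Apr 1, 2038: 31 days (March has 31).
Apr 1, 2038 → May 1, 2038: 30 days (April has 30).
May 1, 2038 → Jun 1, 2038: 31 days (May has 31).
Jun 1, 2038 → Jul 1, 2038: 30 days (June has 30).
Jul 1, 2038 → Aug 1, 2038: 31 days (July has 31).
Aug 1, 2038 → Sep 1, 2038: 31 days (August has 31).
Sep 1, 2038 → Oct 1, 2038: 30 days (September has 30).
Oct 1, 2038 → Oct 23, 2038: 22 days.
Total: 295 days.
295 mod 7 = 1, so Friday + 1 = Saturday.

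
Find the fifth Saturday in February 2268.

February 29, 2268

February 1, 2268 is a Saturday.
The first Saturday is therefore February 1 (same day).
The fifth Saturday is 1 + 4×7 = February 29.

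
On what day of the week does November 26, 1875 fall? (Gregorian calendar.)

Doomsday rule: the anchor day for the 1800s is Friday. For year 75: 75÷12 = 6 r 3, and 3÷4 = 0, so 6+3+0 = 9.
Friday + 9 ≡ Sunday — that's 1875's doomsday.
In November the doomsday date is Nov 7.
Nov 26 is 19 days after Nov 7; 19 mod 7 = 5, so Sunday + 5 = Friday.

Friday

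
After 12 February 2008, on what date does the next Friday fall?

Feb 12, 2008 is a Tuesday.
From Tuesday to the next Friday is 3 days.
Feb 12, 2008 + 3 = Feb 15, 2008.

February 15, 2008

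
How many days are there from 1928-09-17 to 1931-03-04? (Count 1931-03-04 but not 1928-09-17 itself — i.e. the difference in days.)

Sep 17, 1928 → Sep 17, 1929: 365 days.
Sep 17, 1929 → Sep 17, 1930: 365 days.
Sep 17, 1930 → Oct 17, 1930: 30 days (September has 30).
Oct 17, 1930 → Nov 17, 1930: 31 days (October has 31).
Nov 17, 1930 → Dec 17, 1930: 30 days (November has 30).
Dec 17, 1930 → Jan 17, 1931: 31 days (December has 31).
Jan 17, 1931 → Feb 17, 1931: 31 days (January has 31).
Feb 17, 1931 → Mar 4, 1931: 15 days.
Total: 898 days.

898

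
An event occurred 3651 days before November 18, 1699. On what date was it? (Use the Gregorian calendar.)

−365 (one year) → Nov 18, 1698 (3286 left).
−365 (one year) → Nov 18, 1697 (2921 left).
−365 (one year) → Nov 18, 1696 (2556 left).
−366 (one year; includes Feb 29, 1696) → Nov 18, 1695 (2190 left).
−365 (one year) → Nov 18, 1694 (1825 left).
−365 (one year) → Nov 18, 1693 (1460 left).
−365 (one year) → Nov 18, 1692 (1095 left).
−366 (one year; includes Feb 29, 1692) → Nov 18, 1691 (729 left).
−365 (one year) → Nov 18, 1690 (364 left).
−18 → Oct 31, 1690 (end of Oct, 31 days; 346 left).
−31 → Sep 30, 1690 (end of Sep, 30 days; 315 left).
−30 → Aug 31, 1690 (end of Aug, 31 days; 285 left).
−31 → Jul 31, 1690 (end of Jul, 31 days; 254 left).
−31 → Jun 30, 1690 (end of Jun, 30 days; 223 left).
−30 → May 31, 1690 (end of May, 31 days; 193 left).
−31 → Apr 30, 1690 (end of Apr, 30 days; 162 left).
−30 → Mar 31, 1690 (end of Mar, 31 days; 132 left).
−31 → Feb 28, 1690 (end of Feb, 28 days; 101 left).
−28 → Jan 31, 1690 (end of Jan, 31 days; 73 left).
−31 → Dec 31, 1689 (end of Dec, 31 days; 42 left).
−31 → Nov 30, 1689 (end of Nov, 30 days; 11 left).
−11 → Nov 19, 1689.

November 19, 1689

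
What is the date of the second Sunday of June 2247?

June 1, 2247 is a Tuesday.
The first Sunday is therefore June 6 (5 days later).
The second Sunday is 6 + 1×7 = June 13.

June 13, 2247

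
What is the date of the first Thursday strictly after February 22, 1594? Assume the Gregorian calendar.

Feb 22, 1594 is a Tuesday.
From Tuesday to the next Thursday is 2 days.
Feb 22, 1594 + 2 = Feb 24, 1594.

February 24, 1594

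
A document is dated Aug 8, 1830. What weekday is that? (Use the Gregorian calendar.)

Doomsday rule: the anchor day for the 1800s is Friday. For year 30: 30÷12 = 2 r 6, and 6÷4 = 1, so 2+6+1 = 9.
Friday + 9 ≡ Sunday — that's 1830's doomsday.
In August the doomsday date is Aug 8.
Aug 8 is the doomsday itself: Sunday.

Sunday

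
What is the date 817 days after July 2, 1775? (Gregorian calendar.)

September 26, 1777

+366 (one year; includes Feb 29, 1776) → Jul 2, 1776 (451 left).
+365 (one year) → Jul 2, 1777 (86 left).
Jul has 31 days: +30 → Aug 1, 1777 (56 left).
Aug has 31 days: +31 → Sep 1, 1777 (25 left).
+25 → Sep 26, 1777.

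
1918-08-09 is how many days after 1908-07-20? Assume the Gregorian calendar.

3672

Jul 20, 1908 → Jul 20, 1909: 365 days.
Jul 20, 1909 → Jul 20, 1910: 365 days.
Jul 20, 1910 → Jul 20, 1911: 365 days.
Jul 20, 1911 → Jul 20, 1912: 366 days (Feb 29, 1912 is in that span).
Jul 20, 1912 → Jul 20, 1913: 365 days.
Jul 20, 1913 → Jul 20, 1914: 365 days.
Jul 20, 1914 → Jul 20, 1915: 365 days.
Jul 20, 1915 → Jul 20, 1916: 366 days (Feb 29, 1916 is in that span).
Jul 20, 1916 → Jul 20, 1917: 365 days.
Jul 20, 1917 → Aug 20, 1917: 31 days (July has 31).
Aug 20, 1917 → Sep 20, 1917: 31 days (August has 31).
Sep 20, 1917 → Oct 20, 1917: 30 days (September has 30).
Oct 20, 1917 → Nov 20, 1917: 31 days (October has 31).
Nov 20, 1917 → Dec 20, 1917: 30 days (November has 30).
Dec 20, 1917 → Jan 20, 1918: 31 days (December has 31).
Jan 20, 1918 → Feb 20, 1918: 31 days (January has 31).
Feb 20, 1918 → Mar 20, 1918: 28 days (February has 28).
Mar 20, 1918 → Apr 20, 1918: 31 days (March has 31).
Apr 20, 1918 → May 20, 1918: 30 days (April has 30).
May 20, 1918 → Jun 20, 1918: 31 days (May has 31).
Jun 20, 1918 → Jul 20, 1918: 30 days (June has 30).
Jul 20, 1918 → Aug 9, 1918: 20 days.
Total: 3672 days.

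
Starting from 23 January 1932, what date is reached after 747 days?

February 8, 1934

+366 (one year; includes Feb 29, 1932) → Jan 23, 1933 (381 left).
Jan has 31 days: +9 → Feb 1, 1933 (372 left).
Feb has 28 days: +28 → Mar 1, 1933 (344 left).
Mar has 31 days: +31 → Apr 1, 1933 (313 left).
Apr has 30 days: +30 → May 1, 1933 (283 left).
May has 31 days: +31 → Jun 1, 1933 (252 left).
Jun has 30 days: +30 → Jul 1, 1933 (222 left).
Jul has 31 days: +31 → Aug 1, 1933 (191 left).
Aug has 31 days: +31 → Sep 1, 1933 (160 left).
Sep has 30 days: +30 → Oct 1, 1933 (130 left).
Oct has 31 days: +31 → Nov 1, 1933 (99 left).
Nov has 30 days: +30 → Dec 1, 1933 (69 left).
Dec has 31 days: +31 → Jan 1, 1934 (38 left).
Jan has 31 days: +31 → Feb 1, 1934 (7 left).
+7 → Feb 8, 1934.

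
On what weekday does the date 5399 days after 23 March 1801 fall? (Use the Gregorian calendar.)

Mar 23, 1801 is a Monday.
5399 mod 7 = 2, so 5399 days after a Monday is Monday + 2 = Wednesday.

Wednesday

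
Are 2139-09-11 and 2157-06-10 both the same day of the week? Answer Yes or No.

From Sep 11, 2139 to Jun 10, 2157 is 6482 days.
6482 mod 7 = 0, so they are the same weekday.
(Sep 11, 2139 is a Friday; Jun 10, 2157 is a Friday.)

Yes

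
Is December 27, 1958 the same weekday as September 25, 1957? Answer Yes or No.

No

From Sep 25, 1957 to Dec 27, 1958 is 458 days.
458 mod 7 = 3, so they are different weekdays.
(Sep 25, 1957 is a Wednesday; Dec 27, 1958 is a Saturday.)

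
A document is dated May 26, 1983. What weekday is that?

Doomsday rule: the anchor day for the 1900s is Wednesday. For year 83: 83÷12 = 6 r 11, and 11÷4 = 2, so 6+11+2 = 19.
Wednesday + 19 ≡ Monday — that's 1983's doomsday.
In May the doomsday date is May 9.
May 26 is 17 days after May 9; 17 mod 7 = 3, so Monday + 3 = Thursday.

Thursday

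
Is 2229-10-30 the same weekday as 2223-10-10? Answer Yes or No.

Yes

From Oct 10, 2223 to Oct 30, 2229 is 2212 days.
2212 mod 7 = 0, so they are the same weekday.
(Oct 10, 2223 is a Friday; Oct 30, 2229 is a Friday.)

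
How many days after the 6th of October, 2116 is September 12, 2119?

1071

Oct 6, 2116 → Oct 6, 2117: 365 days.
Oct 6, 2117 → Oct 6, 2118: 365 days.
Oct 6, 2118 → Nov 6, 2118: 31 days (October has 31).
Nov 6, 2118 → Dec 6, 2118: 30 days (November has 30).
Dec 6, 2118 → Jan 6, 2119: 31 days (December has 31).
Jan 6, 2119 → Feb 6, 2119: 31 days (January has 31).
Feb 6, 2119 → Mar 6, 2119: 28 days (February has 28).
Mar 6, 2119 → Apr 6, 2119: 31 days (March has 31).
Apr 6, 2119 → May 6, 2119: 30 days (April has 30).
May 6, 2119 → Jun 6, 2119: 31 days (May has 31).
Jun 6, 2119 → Jul 6, 2119: 30 days (June has 30).
Jul 6, 2119 → Aug 6, 2119: 31 days (July has 31).
Aug 6, 2119 → Sep 6, 2119: 31 days (August has 31).
Sep 6, 2119 → Sep 12, 2119: 6 days.
Total: 1071 days.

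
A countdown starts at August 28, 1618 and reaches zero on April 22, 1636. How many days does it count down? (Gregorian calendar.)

Aug 28, 1618 → Aug 28, 1619: 365 days.
Aug 28, 1619 → Aug 28, 1620: 366 days (Feb 29, 1620 is in that span).
Aug 28, 1620 → Aug 28, 1621: 365 days.
Aug 28, 1621 → Aug 28, 1622: 365 days.
Aug 28, 1622 → Aug 28, 1623: 365 days.
Aug 28, 1623 → Aug 28, 1624: 366 days (Feb 29, 1624 is in that span).
Aug 28, 1624 → Aug 28, 1625: 365 days.
Aug 28, 1625 → Aug 28, 1626: 365 days.
Aug 28, 1626 → Aug 28, 1627: 365 days.
Aug 28, 1627 → Aug 28, 1628: 366 days (Feb 29, 1628 is in that span).
Aug 28, 1628 → Aug 28, 1629: 365 days.
Aug 28, 1629 → Aug 28, 1630: 365 days.
Aug 28, 1630 → Aug 28, 1631: 365 days.
Aug 28, 1631 → Aug 28, 1632: 366 days (Feb 29, 1632 is in that span).
Aug 28, 1632 → Aug 28, 1633: 365 days.
Aug 28, 1633 → Aug 28, 1634: 365 days.
Aug 28, 1634 → Aug 28, 1635: 365 days.
Aug 28, 1635 → Sep 28, 1635: 31 days (August has 31).
Sep 28, 1635 → Oct 28, 1635: 30 days (September has 30).
Oct 28, 1635 → Nov 28, 1635: 31 days (October has 31).
Nov 28, 1635 → Dec 28, 1635: 30 days (November has 30).
Dec 28, 1635 → Jan 28, 1636: 31 days (December has 31).
Jan 28, 1636 → Feb 28, 1636: 31 days (January has 31).
Feb 28, 1636 → Mar 28, 1636: 29 days (February has 29).
Mar 28, 1636 → Apr 22, 1636: 25 days.
Total: 6447 days.

6447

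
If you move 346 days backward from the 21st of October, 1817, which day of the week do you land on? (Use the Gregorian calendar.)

First find the weekday of Oct 21, 1817. Doomsday rule: the anchor day for the 1800s is Friday. For year 17: 17÷12 = 1 r 5, and 5÷4 = 1, so 1+5+1 = 7.
Friday + 7 ≡ Friday — that's 1817's doomsday.
In October the doomsday date is Oct 10.
Oct 21 is 11 days after Oct 10; 11 mod 7 = 4, so Friday + 4 = Tuesday.
346 mod 7 = 3, so 346 days before a Tuesday is Tuesday − 3 = Saturday.

Saturday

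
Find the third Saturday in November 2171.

November 1, 2171 is a Friday.
The first Saturday is therefore November 2 (1 days later).
The third Saturday is 2 + 2×7 = November 16.

November 16, 2171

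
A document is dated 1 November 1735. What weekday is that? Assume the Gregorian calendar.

Tuesday

Doomsday rule: the anchor day for the 1700s is Sunday. For year 35: 35÷12 = 2 r 11, and 11÷4 = 2, so 2+11+2 = 15.
Sunday + 15 ≡ Monday — that's 1735's doomsday.
In November the doomsday date is Nov 7.
Nov 1 is 6 days before Nov 7; 6 mod 7 = 6, so Monday − 6 = Tuesday.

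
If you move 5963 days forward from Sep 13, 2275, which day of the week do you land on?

Sunday

First find the weekday of Sep 13, 2275. Doomsday rule: the anchor day for the 2200s is Friday. For year 75: 75÷12 = 6 r 3, and 3÷4 = 0, so 6+3+0 = 9.
Friday + 9 ≡ Sunday — that's 2275's doomsday.
In September the doomsday date is Sep 5.
Sep 13 is 8 days after Sep 5; 8 mod 7 = 1, so Sunday + 1 = Monday.
5963 mod 7 = 6, so 5963 days after a Monday is Monday + 6 = Sunday.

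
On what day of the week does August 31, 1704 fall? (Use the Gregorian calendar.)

Doomsday rule: the anchor day for the 1700s is Sunday. For year 04: 4÷12 = 0 r 4, and 4÷4 = 1, so 0+4+1 = 5.
Sunday + 5 ≡ Friday — that's 1704's doomsday.
In August the doomsday date is Aug 8.
Aug 31 is 23 days after Aug 8; 23 mod 7 = 2, so Friday + 2 = Sunday.

Sunday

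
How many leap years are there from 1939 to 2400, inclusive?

113

Multiples of 4 in [1939,2400]: 116.
Of those, multiples of 100: 5 (not leap unless ÷400).
Multiples of 400: 2.
Leap years = 116 − 5 + 2 = 113.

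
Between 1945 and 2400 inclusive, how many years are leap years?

111

Multiples of 4 in [1945,2400]: 114.
Of those, multiples of 100: 5 (not leap unless ÷400).
Multiples of 400: 2.
Leap years = 114 − 5 + 2 = 111.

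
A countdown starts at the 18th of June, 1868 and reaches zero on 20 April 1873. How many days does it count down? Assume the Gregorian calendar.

Jun 18, 1868 → Jun 18, 1869: 365 days.
Jun 18, 1869 → Jun 18, 1870: 365 days.
Jun 18, 1870 → Jun 18, 1871: 365 days.
Jun 18, 1871 → Jun 18, 1872: 366 days (Feb 29, 1872 is in that span).
Jun 18, 1872 → Jul 18, 1872: 30 days (June has 30).
Jul 18, 1872 → Aug 18, 1872: 31 days (July has 31).
Aug 18, 1872 → Sep 18, 1872: 31 days (August has 31).
Sep 18, 1872 → Oct 18, 1872: 30 days (September has 30).
Oct 18, 1872 → Nov 18, 1872: 31 days (October has 31).
Nov 18, 1872 → Dec 18, 1872: 30 days (November has 30).
Dec 18, 1872 → Jan 18, 1873: 31 days (December has 31).
Jan 18, 1873 → Feb 18, 1873: 31 days (January has 31).
Feb 18, 1873 → Mar 18, 1873: 28 days (February has 28).
Mar 18, 1873 → Apr 18, 1873: 31 days (March has 31).
Apr 18, 1873 → Apr 20, 1873: 2 days.
Total: 1767 days.

1767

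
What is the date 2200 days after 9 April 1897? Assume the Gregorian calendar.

April 19, 1903

+365 (one year) → Apr 9, 1898 (1835 left).
+365 (one year) → Apr 9, 1899 (1470 left).
+365 (one year) → Apr 9, 1900 (1105 left).
+365 (one year) → Apr 9, 1901 (740 left).
+365 (one year) → Apr 9, 1902 (375 left).
Apr has 30 days: +22 → May 1, 1902 (353 left).
May has 31 days: +31 → Jun 1, 1902 (322 left).
Jun has 30 days: +30 → Jul 1, 1902 (292 left).
Jul has 31 days: +31 → Aug 1, 1902 (261 left).
Aug has 31 days: +31 → Sep 1, 1902 (230 left).
Sep has 30 days: +30 → Oct 1, 1902 (200 left).
Oct has 31 days: +31 → Nov 1, 1902 (169 left).
Nov has 30 days: +30 → Dec 1, 1902 (139 left).
Dec has 31 days: +31 → Jan 1, 1903 (108 left).
Jan has 31 days: +31 → Feb 1, 1903 (77 left).
Feb has 28 days: +28 → Mar 1, 1903 (49 left).
Mar has 31 days: +31 → Apr 1, 1903 (18 left).
+18 → Apr 19, 1903.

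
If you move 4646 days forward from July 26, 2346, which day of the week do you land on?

Wednesday

Jul 26, 2346 is a Friday.
4646 mod 7 = 5, so 4646 days after a Friday is Friday + 5 = Wednesday.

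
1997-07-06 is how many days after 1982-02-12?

5623

Feb 12, 1982 → Feb 12, 1983: 365 days.
Feb 12, 1983 → Feb 12, 1984: 365 days.
Feb 12, 1984 → Feb 12, 1985: 366 days (Feb 29, 1984 is in that span).
Feb 12, 1985 → Feb 12, 1986: 365 days.
Feb 12, 1986 → Feb 12, 1987: 365 days.
Feb 12, 1987 → Feb 12, 1988: 365 days.
Feb 12, 1988 → Feb 12, 1989: 366 days (Feb 29, 1988 is in that span).
Feb 12, 1989 → Feb 12, 1990: 365 days.
Feb 12, 1990 → Feb 12, 1991: 365 days.
Feb 12, 1991 → Feb 12, 1992: 365 days.
Feb 12, 1992 → Feb 12, 1993: 366 days (Feb 29, 1992 is in that span).
Feb 12, 1993 → Feb 12, 1994: 365 days.
Feb 12, 1994 → Feb 12, 1995: 365 days.
Feb 12, 1995 → Feb 12, 1996: 365 days.
Feb 12, 1996 → Feb 12, 1997: 366 days (Feb 29, 1996 is in that span).
Feb 12, 1997 → Mar 12, 1997: 28 days (February has 28).
Mar 12, 1997 → Apr 12, 1997: 31 days (March has 31).
Apr 12, 1997 → May 12, 1997: 30 days (April has 30).
May 12, 1997 → Jun 12, 1997: 31 days (May has 31).
Jun 12, 1997 → Jul 6, 1997: 24 days.
Total: 5623 days.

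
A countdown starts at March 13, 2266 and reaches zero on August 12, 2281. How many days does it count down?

5631

Mar 13, 2266 → Mar 13, 2267: 365 days.
Mar 13, 2267 → Mar 13, 2268: 366 days (Feb 29, 2268 is in that span).
Mar 13, 2268 → Mar 13, 2269: 365 days.
Mar 13, 2269 → Mar 13, 2270: 365 days.
Mar 13, 2270 → Mar 13, 2271: 365 days.
Mar 13, 2271 → Mar 13, 2272: 366 days (Feb 29, 2272 is in that span).
Mar 13, 2272 → Mar 13, 2273: 365 days.
Mar 13, 2273 → Mar 13, 2274: 365 days.
Mar 13, 2274 → Mar 13, 2275: 365 days.
Mar 13, 2275 → Mar 13, 2276: 366 days (Feb 29, 2276 is in that span).
Mar 13, 2276 → Mar 13, 2277: 365 days.
Mar 13, 2277 → Mar 13, 2278: 365 days.
Mar 13, 2278 → Mar 13, 2279: 365 days.
Mar 13, 2279 → Mar 13, 2280: 366 days (Feb 29, 2280 is in that span).
Mar 13, 2280 → Mar 13, 2281: 365 days.
Mar 13, 2281 → Apr 13, 2281: 31 days (March has 31).
Apr 13, 2281 → May 13, 2281: 30 days (April has 30).
May 13, 2281 → Jun 13, 2281: 31 days (May has 31).
Jun 13, 2281 → Jul 13, 2281: 30 days (June has 30).
Jul 13, 2281 → Aug 12, 2281: 30 days.
Total: 5631 days.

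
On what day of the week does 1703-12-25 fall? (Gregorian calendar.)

Doomsday rule: the anchor day for the 1700s is Sunday. For year 03: 3÷12 = 0 r 3, and 3÷4 = 0, so 0+3+0 = 3.
Sunday + 3 ≡ Wednesday — that's 1703's doomsday.
In December the doomsday date is Dec 12.
Dec 25 is 13 days after Dec 12; 13 mod 7 = 6, so Wednesday + 6 = Tuesday.

Tuesday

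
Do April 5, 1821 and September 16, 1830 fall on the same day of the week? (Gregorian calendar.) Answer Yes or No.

Yes

From Apr 5, 1821 to Sep 16, 1830 is 3451 days.
3451 mod 7 = 0, so they are the same weekday.
(Apr 5, 1821 is a Thursday; Sep 16, 1830 is a Thursday.)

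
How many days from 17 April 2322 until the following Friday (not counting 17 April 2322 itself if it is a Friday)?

Apr 17, 2322 is a Monday.
From Monday to the next Friday is 4 days.

4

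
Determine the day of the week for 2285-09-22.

Tuesday

Doomsday rule: the anchor day for the 2200s is Friday. For year 85: 85÷12 = 7 r 1, and 1÷4 = 0, so 7+1+0 = 8.
Friday + 8 ≡ Saturday — that's 2285's doomsday.
In September the doomsday date is Sep 5.
Sep 22 is 17 days after Sep 5; 17 mod 7 = 3, so Saturday + 3 = Tuesday.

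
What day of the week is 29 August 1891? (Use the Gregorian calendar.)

Doomsday rule: the anchor day for the 1800s is Friday. For year 91: 91÷12 = 7 r 7, and 7÷4 = 1, so 7+7+1 = 15.
Friday + 15 ≡ Saturday — that's 1891's doomsday.
In August the doomsday date is Aug 8.
Aug 29 is 21 days after Aug 8; 21 mod 7 = 0, so Saturday + 0 = Saturday.

Saturday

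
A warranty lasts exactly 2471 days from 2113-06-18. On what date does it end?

+365 (one year) → Jun 18, 2114 (2106 left).
+365 (one year) → Jun 18, 2115 (1741 left).
+366 (one year; includes Feb 29, 2116) → Jun 18, 2116 (1375 left).
+365 (one year) → Jun 18, 2117 (1010 left).
+365 (one year) → Jun 18, 2118 (645 left).
+365 (one year) → Jun 18, 2119 (280 left).
Jun has 30 days: +13 → Jul 1, 2119 (267 left).
Jul has 31 days: +31 → Aug 1, 2119 (236 left).
Aug has 31 days: +31 → Sep 1, 2119 (205 left).
Sep has 30 days: +30 → Oct 1, 2119 (175 left).
Oct has 31 days: +31 → Nov 1, 2119 (144 left).
Nov has 30 days: +30 → Dec 1, 2119 (114 left).
Dec has 31 days: +31 → Jan 1, 2120 (83 left).
Jan has 31 days: +31 → Feb 1, 2120 (52 left).
Feb has 29 days: +29 → Mar 1, 2120 (23 left).
+23 → Mar 24, 2120.

March 24, 2120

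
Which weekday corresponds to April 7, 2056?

Friday

Doomsday rule: the anchor day for the 2000s is Tuesday. For year 56: 56÷12 = 4 r 8, and 8÷4 = 2, so 4+8+2 = 14.
Tuesday + 14 ≡ Tuesday — that's 2056's doomsday.
In April the doomsday date is Apr 4.
Apr 7 is 3 days after Apr 4; 3 mod 7 = 3, so Tuesday + 3 = Friday.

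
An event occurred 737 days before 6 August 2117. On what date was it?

−365 (one year) → Aug 6, 2116 (372 left).
−6 → Jul 31, 2116 (end of Jul, 31 days; 366 left).
−31 → Jun 30, 2116 (end of Jun, 30 days; 335 left).
−30 → May 31, 2116 (end of May, 31 days; 305 left).
−31 → Apr 30, 2116 (end of Apr, 30 days; 274 left).
−30 → Mar 31, 2116 (end of Mar, 31 days; 244 left).
−31 → Feb 29, 2116 (end of Feb, 29 days; 213 left).
−29 → Jan 31, 2116 (end of Jan, 31 days; 184 left).
−31 → Dec 31, 2115 (end of Dec, 31 days; 153 left).
−31 → Nov 30, 2115 (end of Nov, 30 days; 122 left).
−30 → Oct 31, 2115 (end of Oct, 31 days; 92 left).
−31 → Sep 30, 2115 (end of Sep, 30 days; 61 left).
−30 → Aug 31, 2115 (end of Aug, 31 days; 31 left).
−31 → Jul 31, 2115 (end of Jul, 31 days; 0 left).

July 31, 2115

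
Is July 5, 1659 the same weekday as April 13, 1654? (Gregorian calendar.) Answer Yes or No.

From Apr 13, 1654 to Jul 5, 1659 is 1909 days.
1909 mod 7 = 5, so they are different weekdays.
(Apr 13, 1654 is a Monday; Jul 5, 1659 is a Saturday.)

No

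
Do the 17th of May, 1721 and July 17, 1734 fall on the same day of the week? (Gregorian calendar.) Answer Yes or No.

Yes

From May 17, 1721 to Jul 17, 1734 is 4809 days.
4809 mod 7 = 0, so they are the same weekday.
(May 17, 1721 is a Saturday; Jul 17, 1734 is a Saturday.)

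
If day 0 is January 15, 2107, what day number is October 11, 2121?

5383

Jan 15, 2107 → Jan 15, 2108: 365 days.
Jan 15, 2108 → Jan 15, 2109: 366 days (Feb 29, 2108 is in that span).
Jan 15, 2109 → Jan 15, 2110: 365 days.
Jan 15, 2110 → Jan 15, 2111: 365 days.
Jan 15, 2111 → Jan 15, 2112: 365 days.
Jan 15, 2112 → Jan 15, 2113: 366 days (Feb 29, 2112 is in that span).
Jan 15, 2113 → Jan 15, 2114: 365 days.
Jan 15, 2114 → Jan 15, 2115: 365 days.
Jan 15, 2115 → Jan 15, 2116: 365 days.
Jan 15, 2116 → Jan 15, 2117: 366 days (Feb 29, 2116 is in that span).
Jan 15, 2117 → Jan 15, 2118: 365 days.
Jan 15, 2118 → Jan 15, 2119: 365 days.
Jan 15, 2119 → Jan 15, 2120: 365 days.
Jan 15, 2120 → Jan 15, 2121: 366 days (Feb 29, 2120 is in that span).
Jan 15, 2121 → Feb 15, 2121: 31 days (January has 31).
Feb 15, 2121 → Mar 15, 2121: 28 days (February has 28).
Mar 15, 2121 → Apr 15, 2121: 31 days (March has 31).
Apr 15, 2121 → May 15, 2121: 30 days (April has 30).
May 15, 2121 → Jun 15, 2121: 31 days (May has 31).
Jun 15, 2121 → Jul 15, 2121: 30 days (June has 30).
Jul 15, 2121 → Aug 15, 2121: 31 days (July has 31).
Aug 15, 2121 → Sep 15, 2121: 31 days (August has 31).
Sep 15, 2121 → Oct 11, 2121: 26 days.
Total: 5383 days.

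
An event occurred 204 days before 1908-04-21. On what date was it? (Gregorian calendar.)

−21 → Mar 31, 1908 (end of Mar, 31 days; 183 left).
−31 → Feb 29, 1908 (end of Feb, 29 days; 152 left).
−29 → Jan 31, 1908 (end of Jan, 31 days; 123 left).
−31 → Dec 31, 1907 (end of Dec, 31 days; 92 left).
−31 → Nov 30, 1907 (end of Nov, 30 days; 61 left).
−30 → Oct 31, 1907 (end of Oct, 31 days; 31 left).
−31 → Sep 30, 1907 (end of Sep, 30 days; 0 left).

September 30, 1907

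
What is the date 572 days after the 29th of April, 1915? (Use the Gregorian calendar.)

+366 (one year; includes Feb 29, 1916) → Apr 29, 1916 (206 left).
Apr has 30 days: +2 → May 1, 1916 (204 left).
May has 31 days: +31 → Jun 1, 1916 (173 left).
Jun has 30 days: +30 → Jul 1, 1916 (143 left).
Jul has 31 days: +31 → Aug 1, 1916 (112 left).
Aug has 31 days: +31 → Sep 1, 1916 (81 left).
Sep has 30 days: +30 → Oct 1, 1916 (51 left).
Oct has 31 days: +31 → Nov 1, 1916 (20 left).
+20 → Nov 21, 1916.

November 21, 1916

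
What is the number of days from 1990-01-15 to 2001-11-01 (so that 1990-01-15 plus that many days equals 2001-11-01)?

Jan 15, 1990 → Jan 15, 1991: 365 days.
Jan 15, 1991 → Jan 15, 1992: 365 days.
Jan 15, 1992 → Jan 15, 1993: 366 days (Feb 29, 1992 is in that span).
Jan 15, 1993 → Jan 15, 1994: 365 days.
Jan 15, 1994 → Jan 15, 1995: 365 days.
Jan 15, 1995 → Jan 15, 1996: 365 days.
Jan 15, 1996 → Jan 15, 1997: 366 days (Feb 29, 1996 is in that span).
Jan 15, 1997 → Jan 15, 1998: 365 days.
Jan 15, 1998 → Jan 15, 1999: 365 days.
Jan 15, 1999 → Jan 15, 2000: 365 days.
Jan 15, 2000 → Jan 15, 2001: 366 days (Feb 29, 2000 is in that span).
Jan 15, 2001 → Feb 15, 2001: 31 days (January has 31).
Feb 15, 2001 → Mar 15, 2001: 28 days (February has 28).
Mar 15, 2001 → Apr 15, 2001: 31 days (March has 31).
Apr 15, 2001 → May 15, 2001: 30 days (April has 30).
May 15, 2001 → Jun 15, 2001: 31 days (May has 31).
Jun 15, 2001 → Jul 15, 2001: 30 days (June has 30).
Jul 15, 2001 → Aug 15, 2001: 31 days (July has 31).
Aug 15, 2001 → Sep 15, 2001: 31 days (August has 31).
Sep 15, 2001 → Oct 15, 2001: 30 days (September has 30).
Oct 15, 2001 → Nov 1, 2001: 17 days.
Total: 4308 days.

4308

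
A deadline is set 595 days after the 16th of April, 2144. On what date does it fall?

December 2, 2145

+365 (one year) → Apr 16, 2145 (230 left).
Apr has 30 days: +15 → May 1, 2145 (215 left).
May has 31 days: +31 → Jun 1, 2145 (184 left).
Jun has 30 days: +30 → Jul 1, 2145 (154 left).
Jul has 31 days: +31 → Aug 1, 2145 (123 left).
Aug has 31 days: +31 → Sep 1, 2145 (92 left).
Sep has 30 days: +30 → Oct 1, 2145 (62 left).
Oct has 31 days: +31 → Nov 1, 2145 (31 left).
Nov has 30 days: +30 → Dec 1, 2145 (1 left).
+1 → Dec 2, 2145.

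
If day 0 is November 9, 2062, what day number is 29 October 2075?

Nov 9, 2062 → Nov 9, 2063: 365 days.
Nov 9, 2063 → Nov 9, 2064: 366 days (Feb 29, 2064 is in that span).
Nov 9, 2064 → Nov 9, 2065: 365 days.
Nov 9, 2065 → Nov 9, 2066: 365 days.
Nov 9, 2066 → Nov 9, 2067: 365 days.
Nov 9, 2067 → Nov 9, 2068: 366 days (Feb 29, 2068 is in that span).
Nov 9, 2068 → Nov 9, 2069: 365 days.
Nov 9, 2069 → Nov 9, 2070: 365 days.
Nov 9, 2070 → Nov 9, 2071: 365 days.
Nov 9, 2071 → Nov 9, 2072: 366 days (Feb 29, 2072 is in that span).
Nov 9, 2072 → Nov 9, 2073: 365 days.
Nov 9, 2073 → Nov 9, 2074: 365 days.
Nov 9, 2074 → Dec 9, 2074: 30 days (November has 30).
Dec 9, 2074 → Jan 9, 2075: 31 days (December has 31).
Jan 9, 2075 → Feb 9, 2075: 31 days (January has 31).
Feb 9, 2075 → Mar 9, 2075: 28 days (February has 28).
Mar 9, 2075 → Apr 9, 2075: 31 days (March has 31).
Apr 9, 2075 → May 9, 2075: 30 days (April has 30).
May 9, 2075 → Jun 9, 2075: 31 days (May has 31).
Jun 9, 2075 → Jul 9, 2075: 30 days (June has 30).
Jul 9, 2075 → Aug 9, 2075: 31 days (July has 31).
Aug 9, 2075 → Sep 9, 2075: 31 days (August has 31).
Sep 9, 2075 → Oct 9, 2075: 30 days (September has 30).
Oct 9, 2075 → Oct 29, 2075: 20 days.
Total: 4737 days.

4737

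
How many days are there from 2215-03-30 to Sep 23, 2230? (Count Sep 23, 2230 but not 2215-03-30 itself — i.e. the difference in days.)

5656

Mar 30, 2215 → Mar 30, 2216: 366 days (Feb 29, 2216 is in that span).
Mar 30, 2216 → Mar 30, 2217: 365 days.
Mar 30, 2217 → Mar 30, 2218: 365 days.
Mar 30, 2218 → Mar 30, 2219: 365 days.
Mar 30, 2219 → Mar 30, 2220: 366 days (Feb 29, 2220 is in that span).
Mar 30, 2220 → Mar 30, 2221: 365 days.
Mar 30, 2221 → Mar 30, 2222: 365 days.
Mar 30, 2222 → Mar 30, 2223: 365 days.
Mar 30, 2223 → Mar 30, 2224: 366 days (Feb 29, 2224 is in that span).
Mar 30, 2224 → Mar 30, 2225: 365 days.
Mar 30, 2225 → Mar 30, 2226: 365 days.
Mar 30, 2226 → Mar 30, 2227: 365 days.
Mar 30, 2227 → Mar 30, 2228: 366 days (Feb 29, 2228 is in that span).
Mar 30, 2228 → Mar 30, 2229: 365 days.
Mar 30, 2229 → Mar 30, 2230: 365 days.
Mar 30, 2230 → Apr 30, 2230: 31 days (March has 31).
Apr 30, 2230 → May 30, 2230: 30 days (April has 30).
May 30, 2230 → Jun 30, 2230: 31 days (May has 31).
Jun 30, 2230 → Jul 30, 2230: 30 days (June has 30).
Jul 30, 2230 → Aug 30, 2230: 31 days (July has 31).
Aug 30, 2230 → Sep 23, 2230: 24 days.
Total: 5656 days.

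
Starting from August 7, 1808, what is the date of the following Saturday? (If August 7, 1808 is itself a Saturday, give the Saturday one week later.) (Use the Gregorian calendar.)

Aug 7, 1808 is a Sunday.
From Sunday to the next Saturday is 6 days.
Aug 7, 1808 + 6 = Aug 13, 1808.

August 13, 1808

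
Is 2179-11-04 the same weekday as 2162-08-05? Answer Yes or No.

From Aug 5, 2162 to Nov 4, 2179 is 6300 days.
6300 mod 7 = 0, so they are the same weekday.
(Aug 5, 2162 is a Thursday; Nov 4, 2179 is a Thursday.)

Yes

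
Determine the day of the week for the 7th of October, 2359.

Doomsday rule: the anchor day for the 2300s is Wednesday. For year 59: 59÷12 = 4 r 11, and 11÷4 = 2, so 4+11+2 = 17.
Wednesday + 17 ≡ Saturday — that's 2359's doomsday.
In October the doomsday date is Oct 10.
Oct 7 is 3 days before Oct 10; 3 mod 7 = 3, so Saturday − 3 = Wednesday.

Wednesday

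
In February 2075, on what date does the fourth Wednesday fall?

February 1, 2075 is a Friday.
The first Wednesday is therefore February 6 (5 days later).
The fourth Wednesday is 6 + 3×7 = February 27.

February 27, 2075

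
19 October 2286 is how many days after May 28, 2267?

7084

May 28, 2267 → May 28, 2268: 366 days (Feb 29, 2268 is in that span).
May 28, 2268 → May 28, 2269: 365 days.
May 28, 2269 → May 28, 2270: 365 days.
May 28, 2270 → May 28, 2271: 365 days.
May 28, 2271 → May 28, 2272: 366 days (Feb 29, 2272 is in that span).
May 28, 2272 → May 28, 2273: 365 days.
May 28, 2273 → May 28, 2274: 365 days.
May 28, 2274 → May 28, 2275: 365 days.
May 28, 2275 → May 28, 2276: 366 days (Feb 29, 2276 is in that span).
May 28, 2276 → May 28, 2277: 365 days.
May 28, 2277 → May 28, 2278: 365 days.
May 28, 2278 → May 28, 2279: 365 days.
May 28, 2279 → May 28, 2280: 366 days (Feb 29, 2280 is in that span).
May 28, 2280 → May 28, 2281: 365 days.
May 28, 2281 → May 28, 2282: 365 days.
May 28, 2282 → May 28, 2283: 365 days.
May 28, 2283 → May 28, 2284: 366 days (Feb 29, 2284 is in that span).
May 28, 2284 → May 28, 2285: 365 days.
May 28, 2285 → May 28, 2286: 365 days.
May 28, 2286 → Jun 28, 2286: 31 days (May has 31).
Jun 28, 2286 → Jul 28, 2286: 30 days (June has 30).
Jul 28, 2286 → Aug 28, 2286: 31 days (July has 31).
Aug 28, 2286 → Sep 28, 2286: 31 days (August has 31).
Sep 28, 2286 → Oct 19, 2286: 21 days.
Total: 7084 days.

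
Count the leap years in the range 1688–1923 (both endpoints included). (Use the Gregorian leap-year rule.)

56

Multiples of 4 in [1688,1923]: 59.
Of those, multiples of 100: 3 (not leap unless ÷400).
Multiples of 400: 0.
Leap years = 59 − 3 + 0 = 56.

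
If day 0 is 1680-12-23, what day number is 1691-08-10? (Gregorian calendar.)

3882

Dec 23, 1680 → Dec 23, 1681: 365 days.
Dec 23, 1681 → Dec 23, 1682: 365 days.
Dec 23, 1682 → Dec 23, 1683: 365 days.
Dec 23, 1683 → Dec 23, 1684: 366 days (Feb 29, 1684 is in that span).
Dec 23, 1684 → Dec 23, 1685: 365 days.
Dec 23, 1685 → Dec 23, 1686: 365 days.
Dec 23, 1686 → Dec 23, 1687: 365 days.
Dec 23, 1687 → Dec 23, 1688: 366 days (Feb 29, 1688 is in that span).
Dec 23, 1688 → Dec 23, 1689: 365 days.
Dec 23, 1689 → Dec 23, 1690: 365 days.
Dec 23, 1690 → Jan 23, 1691: 31 days (December has 31).
Jan 23, 1691 → Feb 23, 1691: 31 days (January has 31).
Feb 23, 1691 → Mar 23, 1691: 28 days (February has 28).
Mar 23, 1691 → Apr 23, 1691: 31 days (March has 31).
Apr 23, 1691 → May 23, 1691: 30 days (April has 30).
May 23, 1691 → Jun 23, 1691: 31 days (May has 31).
Jun 23, 1691 → Jul 23, 1691: 30 days (June has 30).
Jul 23, 1691 → Aug 10, 1691: 18 days.
Total: 3882 days.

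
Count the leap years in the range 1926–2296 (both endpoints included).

Multiples of 4 in [1926,2296]: 93.
Of those, multiples of 100: 3 (not leap unless ÷400).
Multiples of 400: 1.
Leap years = 93 − 3 + 1 = 91.

91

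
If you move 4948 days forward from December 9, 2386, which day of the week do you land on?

Monday

First find the weekday of Dec 9, 2386. Doomsday rule: the anchor day for the 2300s is Wednesday. For year 86: 86÷12 = 7 r 2, and 2÷4 = 0, so 7+2+0 = 9.
Wednesday + 9 ≡ Friday — that's 2386's doomsday.
In December the doomsday date is Dec 12.
Dec 9 is 3 days before Dec 12; 3 mod 7 = 3, so Friday − 3 = Tuesday.
4948 mod 7 = 6, so 4948 days after a Tuesday is Tuesday + 6 = Monday.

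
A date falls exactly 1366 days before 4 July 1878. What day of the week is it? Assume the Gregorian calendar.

Jul 4, 1878 is a Thursday.
1366 mod 7 = 1, so 1366 days before a Thursday is Thursday − 1 = Wednesday.

Wednesday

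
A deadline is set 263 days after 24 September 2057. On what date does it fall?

Sep has 30 days: +7 → Oct 1, 2057 (256 left).
Oct has 31 days: +31 → Nov 1, 2057 (225 left).
Nov has 30 days: +30 → Dec 1, 2057 (195 left).
Dec has 31 days: +31 → Jan 1, 2058 (164 left).
Jan has 31 days: +31 → Feb 1, 2058 (133 left).
Feb has 28 days: +28 → Mar 1, 2058 (105 left).
Mar has 31 days: +31 → Apr 1, 2058 (74 left).
Apr has 30 days: +30 → May 1, 2058 (44 left).
May has 31 days: +31 → Jun 1, 2058 (13 left).
+13 → Jun 14, 2058.

June 14, 2058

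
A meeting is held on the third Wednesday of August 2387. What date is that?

August 1, 2387 is a Saturday.
The first Wednesday is therefore August 5 (4 days later).
The third Wednesday is 5 + 2×7 = August 19.

August 19, 2387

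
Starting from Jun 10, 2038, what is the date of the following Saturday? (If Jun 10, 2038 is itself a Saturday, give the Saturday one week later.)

June 12, 2038

Jun 10, 2038 is a Thursday.
From Thursday to the next Saturday is 2 days.
Jun 10, 2038 + 2 = Jun 12, 2038.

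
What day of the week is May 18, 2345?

Friday

Doomsday rule: the anchor day for the 2300s is Wednesday. For year 45: 45÷12 = 3 r 9, and 9÷4 = 2, so 3+9+2 = 14.
Wednesday + 14 ≡ Wednesday — that's 2345's doomsday.
In May the doomsday date is May 9.
May 18 is 9 days after May 9; 9 mod 7 = 2, so Wednesday + 2 = Friday.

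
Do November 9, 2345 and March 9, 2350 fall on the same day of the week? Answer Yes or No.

From Nov 9, 2345 to Mar 9, 2350 is 1581 days.
1581 mod 7 = 6, so they are different weekdays.
(Nov 9, 2345 is a Friday; Mar 9, 2350 is a Thursday.)

No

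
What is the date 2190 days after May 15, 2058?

+365 (one year) → May 15, 2059 (1825 left).
+366 (one year; includes Feb 29, 2060) → May 15, 2060 (1459 left).
+365 (one year) → May 15, 2061 (1094 left).
+365 (one year) → May 15, 2062 (729 left).
+365 (one year) → May 15, 2063 (364 left).
May has 31 days: +17 → Jun 1, 2063 (347 left).
Jun has 30 days: +30 → Jul 1, 2063 (317 left).
Jul has 31 days: +31 → Aug 1, 2063 (286 left).
Aug has 31 days: +31 → Sep 1, 2063 (255 left).
Sep has 30 days: +30 → Oct 1, 2063 (225 left).
Oct has 31 days: +31 → Nov 1, 2063 (194 left).
Nov has 30 days: +30 → Dec 1, 2063 (164 left).
Dec has 31 days: +31 → Jan 1, 2064 (133 left).
Jan has 31 days: +31 → Feb 1, 2064 (102 left).
Feb has 29 days: +29 → Mar 1, 2064 (73 left).
Mar has 31 days: +31 → Apr 1, 2064 (42 left).
Apr has 30 days: +30 → May 1, 2064 (12 left).
+12 → May 13, 2064.

May 13, 2064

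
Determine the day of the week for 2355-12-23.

Doomsday rule: the anchor day for the 2300s is Wednesday. For year 55: 55÷12 = 4 r 7, and 7÷4 = 1, so 4+7+1 = 12.
Wednesday + 12 ≡ Monday — that's 2355's doomsday.
In December the doomsday date is Dec 12.
Dec 23 is 11 days after Dec 12; 11 mod 7 = 4, so Monday + 4 = Friday.

Friday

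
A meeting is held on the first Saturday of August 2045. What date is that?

August 5, 2045

August 1, 2045 is a Tuesday.
The first Saturday is therefore August 5 (4 days later).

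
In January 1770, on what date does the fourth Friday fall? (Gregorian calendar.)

January 26, 1770

January 1, 1770 is a Monday.
The first Friday is therefore January 5 (4 days later).
The fourth Friday is 5 + 3×7 = January 26.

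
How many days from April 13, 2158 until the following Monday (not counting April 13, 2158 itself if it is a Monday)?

Apr 13, 2158 is a Thursday.
From Thursday to the next Monday is 4 days.

4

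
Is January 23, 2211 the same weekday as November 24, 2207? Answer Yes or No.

From Nov 24, 2207 to Jan 23, 2211 is 1156 days.
1156 mod 7 = 1, so they are different weekdays.
(Nov 24, 2207 is a Tuesday; Jan 23, 2211 is a Wednesday.)

No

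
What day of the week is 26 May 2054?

Tuesday

Doomsday rule: the anchor day for the 2000s is Tuesday. For year 54: 54÷12 = 4 r 6, and 6÷4 = 1, so 4+6+1 = 11.
Tuesday + 11 ≡ Saturday — that's 2054's doomsday.
In May the doomsday date is May 9.
May 26 is 17 days after May 9; 17 mod 7 = 3, so Saturday + 3 = Tuesday.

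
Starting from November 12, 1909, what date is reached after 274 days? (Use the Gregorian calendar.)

Nov has 30 days: +19 → Dec 1, 1909 (255 left).
Dec has 31 days: +31 → Jan 1, 1910 (224 left).
Jan has 31 days: +31 → Feb 1, 1910 (193 left).
Feb has 28 days: +28 → Mar 1, 1910 (165 left).
Mar has 31 days: +31 → Apr 1, 1910 (134 left).
Apr has 30 days: +30 → May 1, 1910 (104 left).
May has 31 days: +31 → Jun 1, 1910 (73 left).
Jun has 30 days: +30 → Jul 1, 1910 (43 left).
Jul has 31 days: +31 → Aug 1, 1910 (12 left).
+12 → Aug 13, 1910.

August 13, 1910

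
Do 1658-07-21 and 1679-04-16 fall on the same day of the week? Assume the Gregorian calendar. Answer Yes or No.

From Jul 21, 1658 to Apr 16, 1679 is 7574 days.
7574 mod 7 = 0, so they are the same weekday.
(Jul 21, 1658 is a Sunday; Apr 16, 1679 is a Sunday.)

Yes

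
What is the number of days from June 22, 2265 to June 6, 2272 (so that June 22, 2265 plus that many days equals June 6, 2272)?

Jun 22, 2265 → Jun 22, 2266: 365 days.
Jun 22, 2266 → Jun 22, 2267: 365 days.
Jun 22, 2267 → Jun 22, 2268: 366 days (Feb 29, 2268 is in that span).
Jun 22, 2268 → Jun 22, 2269: 365 days.
Jun 22, 2269 → Jun 22, 2270: 365 days.
Jun 22, 2270 → Jun 22, 2271: 365 days.
Jun 22, 2271 → Jul 22, 2271: 30 days (June has 30).
Jul 22, 2271 → Aug 22, 2271: 31 days (July has 31).
Aug 22, 2271 → Sep 22, 2271: 31 days (August has 31).
Sep 22, 2271 → Oct 22, 2271: 30 days (September has 30).
Oct 22, 2271 → Nov 22, 2271: 31 days (October has 31).
Nov 22, 2271 → Dec 22, 2271: 30 days (November has 30).
Dec 22, 2271 → Jan 22, 2272: 31 days (December has 31).
Jan 22, 2272 → Feb 22, 2272: 31 days (January has 31).
Feb 22, 2272 → Mar 22, 2272: 29 days (February has 29).
Mar 22, 2272 → Apr 22, 2272: 31 days (March has 31).
Apr 22, 2272 → May 22, 2272: 30 days (April has 30).
May 22, 2272 → Jun 6, 2272: 15 days.
Total: 2541 days.

2541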